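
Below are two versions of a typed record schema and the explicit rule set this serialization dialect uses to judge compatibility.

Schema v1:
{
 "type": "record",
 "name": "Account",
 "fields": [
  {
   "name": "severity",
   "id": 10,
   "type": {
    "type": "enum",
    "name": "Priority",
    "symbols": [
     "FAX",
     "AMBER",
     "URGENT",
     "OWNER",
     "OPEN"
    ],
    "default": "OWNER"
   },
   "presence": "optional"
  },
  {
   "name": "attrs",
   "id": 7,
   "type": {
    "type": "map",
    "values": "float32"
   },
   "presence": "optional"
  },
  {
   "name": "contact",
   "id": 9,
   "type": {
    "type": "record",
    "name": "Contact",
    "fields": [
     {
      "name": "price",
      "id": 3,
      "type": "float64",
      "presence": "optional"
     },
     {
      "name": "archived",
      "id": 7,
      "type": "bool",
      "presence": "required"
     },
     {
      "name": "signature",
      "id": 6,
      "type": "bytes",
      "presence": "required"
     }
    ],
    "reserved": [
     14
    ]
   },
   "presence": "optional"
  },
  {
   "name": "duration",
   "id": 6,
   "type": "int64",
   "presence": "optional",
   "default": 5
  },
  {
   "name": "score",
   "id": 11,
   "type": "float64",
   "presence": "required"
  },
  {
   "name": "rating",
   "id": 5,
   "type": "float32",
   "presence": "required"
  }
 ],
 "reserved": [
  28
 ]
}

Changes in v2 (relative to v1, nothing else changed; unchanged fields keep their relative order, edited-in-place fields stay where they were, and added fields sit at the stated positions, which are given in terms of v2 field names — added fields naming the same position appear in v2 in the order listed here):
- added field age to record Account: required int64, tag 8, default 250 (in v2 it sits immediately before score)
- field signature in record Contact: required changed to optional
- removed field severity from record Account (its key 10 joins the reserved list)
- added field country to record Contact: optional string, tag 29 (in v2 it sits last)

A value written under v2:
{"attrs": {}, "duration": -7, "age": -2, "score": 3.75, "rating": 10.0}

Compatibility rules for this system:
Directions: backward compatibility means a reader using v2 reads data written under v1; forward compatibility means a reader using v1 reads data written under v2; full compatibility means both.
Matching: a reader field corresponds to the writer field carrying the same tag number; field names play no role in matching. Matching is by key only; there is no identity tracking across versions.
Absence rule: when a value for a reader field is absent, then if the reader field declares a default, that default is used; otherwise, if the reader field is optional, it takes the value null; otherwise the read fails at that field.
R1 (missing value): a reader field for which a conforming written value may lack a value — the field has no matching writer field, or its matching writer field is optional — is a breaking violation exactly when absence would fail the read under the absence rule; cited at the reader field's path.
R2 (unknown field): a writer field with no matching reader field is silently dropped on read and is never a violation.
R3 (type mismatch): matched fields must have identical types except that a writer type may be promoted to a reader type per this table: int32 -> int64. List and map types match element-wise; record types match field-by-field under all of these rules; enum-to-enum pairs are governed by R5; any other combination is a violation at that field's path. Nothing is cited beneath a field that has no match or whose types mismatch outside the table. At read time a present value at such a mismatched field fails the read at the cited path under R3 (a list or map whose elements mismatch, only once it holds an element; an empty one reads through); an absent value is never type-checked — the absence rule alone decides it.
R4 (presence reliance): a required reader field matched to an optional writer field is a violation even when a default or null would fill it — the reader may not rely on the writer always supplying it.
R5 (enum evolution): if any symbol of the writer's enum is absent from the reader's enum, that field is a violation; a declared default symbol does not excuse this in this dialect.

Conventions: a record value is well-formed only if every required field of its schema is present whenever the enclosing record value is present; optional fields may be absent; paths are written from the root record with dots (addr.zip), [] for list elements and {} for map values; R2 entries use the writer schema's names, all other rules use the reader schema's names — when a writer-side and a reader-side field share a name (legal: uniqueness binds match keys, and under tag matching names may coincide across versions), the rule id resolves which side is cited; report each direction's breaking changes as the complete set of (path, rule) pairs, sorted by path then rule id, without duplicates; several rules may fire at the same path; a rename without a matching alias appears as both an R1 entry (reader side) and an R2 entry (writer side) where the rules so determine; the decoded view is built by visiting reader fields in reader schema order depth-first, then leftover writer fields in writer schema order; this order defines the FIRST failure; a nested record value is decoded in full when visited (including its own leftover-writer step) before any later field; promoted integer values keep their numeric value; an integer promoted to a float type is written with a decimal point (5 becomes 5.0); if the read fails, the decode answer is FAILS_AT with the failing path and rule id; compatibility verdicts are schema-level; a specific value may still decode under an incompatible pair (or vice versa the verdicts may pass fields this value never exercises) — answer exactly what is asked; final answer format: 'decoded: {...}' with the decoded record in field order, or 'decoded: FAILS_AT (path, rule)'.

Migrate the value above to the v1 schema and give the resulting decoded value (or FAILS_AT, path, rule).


arrows below run writer -> reader for Account
migrating the Account value to v1:
  severity := null (absent, optional -> null)
  attrs := {}
  contact := null (absent, optional -> null)
  duration := -7
  score := 3.75
  rating := 10.0
  writer age: unknown -> dropped
  => decoded: {"severity": null, "attrs": {}, "contact": null, "duration": -7, "score": 3.75, "rating": 10.0}
ruling out the remaining Account differences:
  added field age to record Account: required int64, tag 8, default 250 (in v2 it sits immediately before score) -> no rule fires on it and the decoded Account view is identical with or without it
  field signature in record Contact: required changed to optional -> matters for Account compatibility verdicts, not for this value's decode
  removed field severity from record Account (its key 10 joins the reserved list) -> no rule fires on it and the decoded Account view is identical with or without it
  added field country to record Contact: optional string, tag 29 (in v2 it sits last) -> no rule fires on it and the decoded Account view is identical with or without it

decoded: {"severity": null, "attrs": {}, "contact": null, "duration": -7, "score": 3.75, "rating": 10.0}


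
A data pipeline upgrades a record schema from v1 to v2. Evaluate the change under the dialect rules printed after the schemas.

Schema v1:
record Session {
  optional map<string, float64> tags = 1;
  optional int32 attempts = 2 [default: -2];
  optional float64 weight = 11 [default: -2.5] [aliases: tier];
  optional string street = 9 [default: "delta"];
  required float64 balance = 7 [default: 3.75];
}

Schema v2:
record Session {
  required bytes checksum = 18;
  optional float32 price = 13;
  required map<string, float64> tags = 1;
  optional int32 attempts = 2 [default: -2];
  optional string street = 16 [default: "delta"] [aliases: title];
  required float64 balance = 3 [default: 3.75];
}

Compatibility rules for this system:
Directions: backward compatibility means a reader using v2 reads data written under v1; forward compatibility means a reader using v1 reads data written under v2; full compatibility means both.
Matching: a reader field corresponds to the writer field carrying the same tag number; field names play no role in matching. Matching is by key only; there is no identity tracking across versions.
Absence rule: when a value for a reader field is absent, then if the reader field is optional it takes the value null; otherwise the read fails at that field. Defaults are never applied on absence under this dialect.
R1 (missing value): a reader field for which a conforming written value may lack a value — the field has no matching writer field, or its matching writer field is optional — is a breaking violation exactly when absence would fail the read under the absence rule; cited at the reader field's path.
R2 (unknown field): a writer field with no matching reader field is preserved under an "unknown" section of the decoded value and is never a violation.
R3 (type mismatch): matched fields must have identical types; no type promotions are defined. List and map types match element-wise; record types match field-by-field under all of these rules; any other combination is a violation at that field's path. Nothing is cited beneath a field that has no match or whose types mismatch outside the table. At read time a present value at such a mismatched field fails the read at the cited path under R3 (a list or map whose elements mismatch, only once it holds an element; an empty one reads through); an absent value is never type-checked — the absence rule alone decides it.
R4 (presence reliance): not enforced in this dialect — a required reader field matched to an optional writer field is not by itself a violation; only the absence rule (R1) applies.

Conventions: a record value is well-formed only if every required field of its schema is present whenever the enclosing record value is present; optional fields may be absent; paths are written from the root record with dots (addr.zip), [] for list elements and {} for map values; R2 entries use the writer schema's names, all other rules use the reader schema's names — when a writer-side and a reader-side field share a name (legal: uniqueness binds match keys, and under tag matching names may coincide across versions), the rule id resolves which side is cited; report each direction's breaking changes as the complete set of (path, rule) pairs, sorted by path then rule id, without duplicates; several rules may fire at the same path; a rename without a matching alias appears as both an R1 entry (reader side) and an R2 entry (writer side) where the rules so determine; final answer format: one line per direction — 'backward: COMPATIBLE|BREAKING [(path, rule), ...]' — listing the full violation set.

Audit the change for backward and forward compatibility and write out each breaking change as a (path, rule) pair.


each type pair in Session: writer, then reader
backward pass over Session, reader schema v2, writer schema v1:
  checksum has no writer counterpart
  price has no writer counterpart
  map<string, float64> -> map<string, float64>, writer optional: tags aligns to tags
  int32 -> int32, writer optional: attempts aligns to attempts
  street has no writer counterpart
  balance has no writer counterpart
  writer field weight has no reader counterpart
  writer field street has no reader counterpart
  writer field balance has no reader counterpart
  rule R1 violated at balance
  rule R1 violated at checksum
  rule R1 violated at tags
  => backward: BREAKING (3)
forward pass over Session, reader schema v1, writer schema v2:
  map<string, float64> -> map<string, float64>, writer required: tags aligns to tags
  int32 -> int32, writer optional: attempts aligns to attempts
  weight has no writer counterpart
  street has no writer counterpart
  balance has no writer counterpart
  writer field checksum has no reader counterpart
  writer field price has no reader counterpart
  writer field street has no reader counterpart
  writer field balance has no reader counterpart
  rule R1 violated at balance
  => forward: BREAKING (1)

backward: BREAKING [(balance, R1), (checksum, R1), (tags, R1)]; forward: BREAKING [(balance, R1)]


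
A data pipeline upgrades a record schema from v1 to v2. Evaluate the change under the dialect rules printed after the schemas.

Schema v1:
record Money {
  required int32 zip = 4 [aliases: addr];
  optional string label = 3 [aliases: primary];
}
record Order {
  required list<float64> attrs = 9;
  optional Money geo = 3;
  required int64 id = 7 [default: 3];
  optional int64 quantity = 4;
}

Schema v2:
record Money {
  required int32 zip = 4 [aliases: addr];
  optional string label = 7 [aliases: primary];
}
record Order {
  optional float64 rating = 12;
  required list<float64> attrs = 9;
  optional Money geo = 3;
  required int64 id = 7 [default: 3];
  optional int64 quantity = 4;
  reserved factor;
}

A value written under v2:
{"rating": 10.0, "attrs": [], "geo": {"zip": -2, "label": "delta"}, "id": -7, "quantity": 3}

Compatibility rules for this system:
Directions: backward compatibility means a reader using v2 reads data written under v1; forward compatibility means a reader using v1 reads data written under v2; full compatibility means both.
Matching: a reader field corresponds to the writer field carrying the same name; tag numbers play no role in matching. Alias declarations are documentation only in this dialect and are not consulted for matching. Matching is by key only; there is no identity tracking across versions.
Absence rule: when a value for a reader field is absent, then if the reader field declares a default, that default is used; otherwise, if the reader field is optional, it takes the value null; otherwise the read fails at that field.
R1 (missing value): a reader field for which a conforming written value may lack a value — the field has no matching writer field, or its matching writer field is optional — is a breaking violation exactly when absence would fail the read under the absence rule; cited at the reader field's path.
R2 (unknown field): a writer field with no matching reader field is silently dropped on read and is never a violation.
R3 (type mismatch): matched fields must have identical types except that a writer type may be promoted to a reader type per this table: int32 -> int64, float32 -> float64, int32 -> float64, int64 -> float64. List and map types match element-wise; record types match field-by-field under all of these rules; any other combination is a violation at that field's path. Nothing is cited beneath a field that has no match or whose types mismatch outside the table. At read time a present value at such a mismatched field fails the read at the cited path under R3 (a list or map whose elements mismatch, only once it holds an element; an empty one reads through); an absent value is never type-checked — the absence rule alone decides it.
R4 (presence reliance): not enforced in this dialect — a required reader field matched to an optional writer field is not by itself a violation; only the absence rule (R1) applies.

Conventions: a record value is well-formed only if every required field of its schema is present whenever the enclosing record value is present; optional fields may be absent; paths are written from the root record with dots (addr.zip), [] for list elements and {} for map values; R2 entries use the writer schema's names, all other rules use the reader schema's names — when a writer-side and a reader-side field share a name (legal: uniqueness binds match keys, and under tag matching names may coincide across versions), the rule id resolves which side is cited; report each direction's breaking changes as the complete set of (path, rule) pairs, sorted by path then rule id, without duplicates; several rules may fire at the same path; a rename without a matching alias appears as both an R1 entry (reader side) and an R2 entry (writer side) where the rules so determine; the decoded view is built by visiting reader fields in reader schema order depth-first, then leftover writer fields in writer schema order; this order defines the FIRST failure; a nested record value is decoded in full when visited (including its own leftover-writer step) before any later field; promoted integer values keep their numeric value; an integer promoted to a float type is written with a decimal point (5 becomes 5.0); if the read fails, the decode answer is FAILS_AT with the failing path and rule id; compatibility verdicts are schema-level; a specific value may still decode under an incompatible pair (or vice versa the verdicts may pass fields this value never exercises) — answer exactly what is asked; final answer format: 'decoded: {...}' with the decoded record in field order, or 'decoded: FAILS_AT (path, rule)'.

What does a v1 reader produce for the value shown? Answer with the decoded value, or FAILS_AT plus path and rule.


decoded: {"attrs": [], "geo": {"zip": -2, "label": "delta"}, "id": -7, "quantity": 3}

in Order below, arrows point writer -> reader
decode (reader v1):
  attrs := []
  geo.zip := -2
  geo.label := "delta"
  id := -7
  quantity := 3
  writer rating: unmatched, discarded
  => decoded: {"attrs": [], "geo": {"zip": -2, "label": "delta"}, "id": -7, "quantity": 3}
the rest of the Order diff is inert for this question:
  field label in record Money: tag 3 changed to 7 -> fires no rule on Order under this dialect and leaves the result unchanged
  added field rating to record Order: optional float64, tag 12 (in v2 it sits immediately before attrs) -> fires no rule on Order under this dialect and leaves the result unchanged


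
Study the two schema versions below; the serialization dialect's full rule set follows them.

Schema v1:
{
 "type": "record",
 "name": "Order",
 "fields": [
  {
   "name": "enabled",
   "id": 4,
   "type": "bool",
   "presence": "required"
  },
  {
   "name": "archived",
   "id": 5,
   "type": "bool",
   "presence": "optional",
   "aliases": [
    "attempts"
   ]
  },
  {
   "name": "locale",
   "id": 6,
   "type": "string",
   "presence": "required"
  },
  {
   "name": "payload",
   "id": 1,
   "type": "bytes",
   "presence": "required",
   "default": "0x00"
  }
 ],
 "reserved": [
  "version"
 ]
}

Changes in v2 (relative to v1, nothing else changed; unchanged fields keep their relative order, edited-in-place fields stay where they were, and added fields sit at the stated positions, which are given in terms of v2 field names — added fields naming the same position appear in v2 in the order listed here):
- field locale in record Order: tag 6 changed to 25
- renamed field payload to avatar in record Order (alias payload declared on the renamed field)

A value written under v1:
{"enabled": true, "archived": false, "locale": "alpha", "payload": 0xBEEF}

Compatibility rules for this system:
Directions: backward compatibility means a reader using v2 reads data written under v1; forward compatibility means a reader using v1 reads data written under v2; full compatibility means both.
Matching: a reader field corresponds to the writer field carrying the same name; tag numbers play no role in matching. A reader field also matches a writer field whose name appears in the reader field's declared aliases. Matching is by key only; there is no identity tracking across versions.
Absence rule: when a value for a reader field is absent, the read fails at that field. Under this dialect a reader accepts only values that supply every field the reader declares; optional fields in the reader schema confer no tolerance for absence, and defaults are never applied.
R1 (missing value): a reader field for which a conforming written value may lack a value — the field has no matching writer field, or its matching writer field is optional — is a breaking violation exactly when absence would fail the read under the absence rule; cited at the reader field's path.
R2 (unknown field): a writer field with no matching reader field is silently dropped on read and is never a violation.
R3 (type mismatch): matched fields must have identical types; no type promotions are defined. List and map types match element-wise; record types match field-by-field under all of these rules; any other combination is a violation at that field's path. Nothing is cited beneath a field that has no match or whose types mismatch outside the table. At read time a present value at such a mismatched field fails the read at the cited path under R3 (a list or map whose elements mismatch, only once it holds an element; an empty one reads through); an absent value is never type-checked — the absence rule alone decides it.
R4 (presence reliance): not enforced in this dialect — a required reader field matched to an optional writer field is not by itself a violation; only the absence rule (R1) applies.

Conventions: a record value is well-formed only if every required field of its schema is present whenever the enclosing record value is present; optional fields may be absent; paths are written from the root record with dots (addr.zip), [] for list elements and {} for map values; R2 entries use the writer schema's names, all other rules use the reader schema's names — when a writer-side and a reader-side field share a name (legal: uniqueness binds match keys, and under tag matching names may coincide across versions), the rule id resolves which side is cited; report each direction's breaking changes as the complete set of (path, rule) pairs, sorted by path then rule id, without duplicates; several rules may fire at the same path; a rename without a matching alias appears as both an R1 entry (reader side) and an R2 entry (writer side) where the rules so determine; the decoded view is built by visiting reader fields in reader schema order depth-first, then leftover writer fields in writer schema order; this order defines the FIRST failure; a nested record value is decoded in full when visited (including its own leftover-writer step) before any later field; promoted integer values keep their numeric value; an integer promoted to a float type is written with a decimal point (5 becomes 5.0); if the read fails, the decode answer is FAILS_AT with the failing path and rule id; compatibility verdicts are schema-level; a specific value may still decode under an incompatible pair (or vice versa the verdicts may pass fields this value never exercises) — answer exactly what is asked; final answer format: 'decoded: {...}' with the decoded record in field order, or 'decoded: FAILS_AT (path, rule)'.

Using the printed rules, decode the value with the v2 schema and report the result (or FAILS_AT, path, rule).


decoded: {"enabled": true, "archived": false, "locale": "alpha", "avatar": 0xBEEF}

each type pair in Order: writer, then reader
decode walk for Order under reader schema v2:
  enabled := true
  archived := false
  locale := "alpha"
  avatar := 0xBEEF (from writer payload)
  => decoded: {"enabled": true, "archived": false, "locale": "alpha", "avatar": 0xBEEF}
the other Order changes do not affect what is asked:
  field locale in record Order: tag 6 changed to 25 -> fires no rule on Order under this dialect and leaves the result unchanged


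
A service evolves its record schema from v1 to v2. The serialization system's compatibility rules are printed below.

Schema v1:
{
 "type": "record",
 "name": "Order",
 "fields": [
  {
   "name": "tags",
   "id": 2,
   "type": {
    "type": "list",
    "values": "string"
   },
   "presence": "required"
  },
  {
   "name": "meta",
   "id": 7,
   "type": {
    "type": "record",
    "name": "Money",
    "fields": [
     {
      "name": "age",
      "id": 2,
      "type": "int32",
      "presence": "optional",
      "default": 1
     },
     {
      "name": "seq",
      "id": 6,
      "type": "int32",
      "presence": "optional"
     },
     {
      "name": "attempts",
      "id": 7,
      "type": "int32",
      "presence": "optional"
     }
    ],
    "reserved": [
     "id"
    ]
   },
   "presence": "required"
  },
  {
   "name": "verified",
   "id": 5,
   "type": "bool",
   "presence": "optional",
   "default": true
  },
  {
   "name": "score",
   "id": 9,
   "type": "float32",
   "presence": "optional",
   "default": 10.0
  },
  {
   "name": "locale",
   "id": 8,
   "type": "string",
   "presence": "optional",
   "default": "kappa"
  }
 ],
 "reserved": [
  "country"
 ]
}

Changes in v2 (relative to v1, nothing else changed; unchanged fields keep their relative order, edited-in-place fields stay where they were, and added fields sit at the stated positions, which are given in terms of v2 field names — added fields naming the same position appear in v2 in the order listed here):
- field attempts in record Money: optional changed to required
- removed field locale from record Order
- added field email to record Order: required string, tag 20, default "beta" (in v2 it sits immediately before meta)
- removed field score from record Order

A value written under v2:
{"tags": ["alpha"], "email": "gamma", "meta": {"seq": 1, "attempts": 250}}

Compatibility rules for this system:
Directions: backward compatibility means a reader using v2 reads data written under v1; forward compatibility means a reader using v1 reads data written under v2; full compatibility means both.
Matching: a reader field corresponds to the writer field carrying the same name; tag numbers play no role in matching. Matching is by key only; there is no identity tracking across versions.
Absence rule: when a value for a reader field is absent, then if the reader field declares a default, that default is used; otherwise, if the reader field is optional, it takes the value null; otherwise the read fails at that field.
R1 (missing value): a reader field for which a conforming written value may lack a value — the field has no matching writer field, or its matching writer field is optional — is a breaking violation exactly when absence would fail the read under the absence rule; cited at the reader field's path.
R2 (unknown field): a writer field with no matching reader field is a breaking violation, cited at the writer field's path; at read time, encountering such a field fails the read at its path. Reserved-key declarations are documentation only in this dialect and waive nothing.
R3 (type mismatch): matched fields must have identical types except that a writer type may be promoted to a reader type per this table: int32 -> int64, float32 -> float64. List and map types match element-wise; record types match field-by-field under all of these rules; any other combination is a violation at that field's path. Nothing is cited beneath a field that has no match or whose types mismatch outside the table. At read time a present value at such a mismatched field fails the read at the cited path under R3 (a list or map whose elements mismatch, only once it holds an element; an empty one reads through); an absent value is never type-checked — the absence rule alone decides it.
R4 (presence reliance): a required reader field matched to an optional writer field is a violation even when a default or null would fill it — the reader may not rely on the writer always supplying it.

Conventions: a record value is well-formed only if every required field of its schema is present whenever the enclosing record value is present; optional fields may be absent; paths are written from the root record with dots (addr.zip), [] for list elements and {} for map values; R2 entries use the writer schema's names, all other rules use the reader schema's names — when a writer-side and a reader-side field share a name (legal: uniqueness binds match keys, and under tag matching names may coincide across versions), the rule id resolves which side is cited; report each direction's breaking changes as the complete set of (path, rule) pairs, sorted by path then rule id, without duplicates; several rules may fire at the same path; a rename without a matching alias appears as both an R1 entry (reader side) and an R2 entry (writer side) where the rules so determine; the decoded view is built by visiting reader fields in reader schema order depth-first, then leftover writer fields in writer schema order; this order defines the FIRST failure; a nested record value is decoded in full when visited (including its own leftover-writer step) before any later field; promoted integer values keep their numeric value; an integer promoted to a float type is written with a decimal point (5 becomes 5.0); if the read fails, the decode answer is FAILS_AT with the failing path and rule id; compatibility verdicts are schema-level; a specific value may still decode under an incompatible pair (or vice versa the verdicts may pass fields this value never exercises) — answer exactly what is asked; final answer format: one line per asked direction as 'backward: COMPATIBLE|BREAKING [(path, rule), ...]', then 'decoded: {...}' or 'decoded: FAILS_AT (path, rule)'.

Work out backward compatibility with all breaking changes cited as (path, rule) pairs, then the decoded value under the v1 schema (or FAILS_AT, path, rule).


backward: BREAKING [(locale, R2), (meta.attempts, R1), (meta.attempts, R4), (score, R2)]; decoded: FAILS_AT (email, R2)

arrows below run writer -> reader for Order
backward for Order (reader v2, writer v1):
  tags <- tags (list<string> -> list<string>, writer required)
  email: no writer match
  meta <- meta (Money -> Money, writer required)
  verified <- verified (bool -> bool, writer optional)
  writer field score has no reader counterpart
  writer field locale has no reader counterpart
  meta.age <- meta.age (int32 -> int32, writer optional)
  meta.seq <- meta.seq (int32 -> int32, writer optional)
  meta.attempts <- meta.attempts (int32 -> int32, writer optional)
  breaking: (locale, R2)
  breaking: (meta.attempts, R1)
  breaking: (meta.attempts, R4)
  breaking: (score, R2)
  => 4 violation(s): backward is BREAKING for Order
decode (reader v1):
  tags := ["alpha"]
  meta.age := 1 (no value, default fills)
  meta.seq := 1
  meta.attempts := 250
  verified := true (no value, default fills)
  score := 10.0 (no value, default fills)
  locale := "kappa" (no value, default fills)
  read fails at email under R2 (unknown field)
  => FAILS_AT (email, R2)


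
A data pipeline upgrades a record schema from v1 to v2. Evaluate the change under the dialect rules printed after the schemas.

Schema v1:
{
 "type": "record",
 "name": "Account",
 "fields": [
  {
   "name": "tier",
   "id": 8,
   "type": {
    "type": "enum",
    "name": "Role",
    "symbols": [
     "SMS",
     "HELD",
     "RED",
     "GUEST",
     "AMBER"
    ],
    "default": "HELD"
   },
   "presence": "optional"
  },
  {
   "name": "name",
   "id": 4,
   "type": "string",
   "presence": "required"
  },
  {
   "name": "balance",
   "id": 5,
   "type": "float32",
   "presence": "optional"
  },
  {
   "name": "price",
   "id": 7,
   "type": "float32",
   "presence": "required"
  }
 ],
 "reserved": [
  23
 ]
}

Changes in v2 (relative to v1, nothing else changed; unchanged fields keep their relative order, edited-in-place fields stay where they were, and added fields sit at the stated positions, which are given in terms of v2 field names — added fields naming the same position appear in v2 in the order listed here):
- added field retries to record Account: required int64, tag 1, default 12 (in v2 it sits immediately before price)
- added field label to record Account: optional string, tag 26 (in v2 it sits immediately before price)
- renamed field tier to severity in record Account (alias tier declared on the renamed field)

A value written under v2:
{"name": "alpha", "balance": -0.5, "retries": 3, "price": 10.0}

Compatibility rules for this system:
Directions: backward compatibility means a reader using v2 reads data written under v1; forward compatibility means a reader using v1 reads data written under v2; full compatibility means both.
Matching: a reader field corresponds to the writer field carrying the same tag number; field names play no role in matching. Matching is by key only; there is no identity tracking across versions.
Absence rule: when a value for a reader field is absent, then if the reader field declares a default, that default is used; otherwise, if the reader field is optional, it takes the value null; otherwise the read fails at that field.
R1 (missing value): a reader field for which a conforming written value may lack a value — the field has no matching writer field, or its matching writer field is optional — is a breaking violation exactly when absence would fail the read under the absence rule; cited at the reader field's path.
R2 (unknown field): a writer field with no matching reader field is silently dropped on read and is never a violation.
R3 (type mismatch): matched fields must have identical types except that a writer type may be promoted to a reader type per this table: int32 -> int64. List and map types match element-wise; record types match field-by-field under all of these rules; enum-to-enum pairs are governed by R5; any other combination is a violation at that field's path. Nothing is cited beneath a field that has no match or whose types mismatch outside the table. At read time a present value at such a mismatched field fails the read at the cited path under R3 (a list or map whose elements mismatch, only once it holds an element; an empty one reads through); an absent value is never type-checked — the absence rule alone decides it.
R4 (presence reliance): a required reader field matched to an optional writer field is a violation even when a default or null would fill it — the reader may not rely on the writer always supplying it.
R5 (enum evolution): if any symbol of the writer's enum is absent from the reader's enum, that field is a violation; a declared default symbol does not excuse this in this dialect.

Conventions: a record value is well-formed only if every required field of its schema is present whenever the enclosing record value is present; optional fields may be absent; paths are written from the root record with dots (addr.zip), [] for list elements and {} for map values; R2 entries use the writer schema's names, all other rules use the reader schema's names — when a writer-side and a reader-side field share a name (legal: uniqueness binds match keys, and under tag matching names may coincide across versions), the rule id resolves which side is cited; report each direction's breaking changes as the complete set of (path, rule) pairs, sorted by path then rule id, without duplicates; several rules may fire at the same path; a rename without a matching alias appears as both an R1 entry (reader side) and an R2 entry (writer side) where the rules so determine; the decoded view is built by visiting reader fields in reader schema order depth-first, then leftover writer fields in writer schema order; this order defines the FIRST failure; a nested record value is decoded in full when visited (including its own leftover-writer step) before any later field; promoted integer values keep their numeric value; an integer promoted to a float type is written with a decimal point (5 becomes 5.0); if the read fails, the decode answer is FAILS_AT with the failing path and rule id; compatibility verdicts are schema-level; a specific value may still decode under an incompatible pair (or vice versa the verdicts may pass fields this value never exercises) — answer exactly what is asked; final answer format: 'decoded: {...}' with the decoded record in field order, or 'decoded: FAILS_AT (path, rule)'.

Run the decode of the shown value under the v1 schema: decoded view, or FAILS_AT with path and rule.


each type pair in Account: writer, then reader
decoding the Account value with the v1 reader:
  tier := null (absent, optional -> null)
  name := "alpha"
  balance := -0.5
  price := 10.0
  writer retries: unknown -> dropped
  => decoded: {"tier": null, "name": "alpha", "balance": -0.5, "price": 10.0}
checking off the Account differences that do not matter here:
  added field label to record Account: optional string, tag 26 (in v2 it sits immediately before price) -> fires no rule on Account under this dialect and leaves the result unchanged
  added field retries to record Account: required int64, tag 1, default 12 (in v2 it sits immediately before price) -> fires no rule on Account under this dialect and leaves the result unchanged
  renamed field tier to severity in record Account (alias tier declared on the renamed field) -> fires no rule on Account under this dialect and leaves the result unchanged

decoded: {"tier": null, "name": "alpha", "balance": -0.5, "price": 10.0}


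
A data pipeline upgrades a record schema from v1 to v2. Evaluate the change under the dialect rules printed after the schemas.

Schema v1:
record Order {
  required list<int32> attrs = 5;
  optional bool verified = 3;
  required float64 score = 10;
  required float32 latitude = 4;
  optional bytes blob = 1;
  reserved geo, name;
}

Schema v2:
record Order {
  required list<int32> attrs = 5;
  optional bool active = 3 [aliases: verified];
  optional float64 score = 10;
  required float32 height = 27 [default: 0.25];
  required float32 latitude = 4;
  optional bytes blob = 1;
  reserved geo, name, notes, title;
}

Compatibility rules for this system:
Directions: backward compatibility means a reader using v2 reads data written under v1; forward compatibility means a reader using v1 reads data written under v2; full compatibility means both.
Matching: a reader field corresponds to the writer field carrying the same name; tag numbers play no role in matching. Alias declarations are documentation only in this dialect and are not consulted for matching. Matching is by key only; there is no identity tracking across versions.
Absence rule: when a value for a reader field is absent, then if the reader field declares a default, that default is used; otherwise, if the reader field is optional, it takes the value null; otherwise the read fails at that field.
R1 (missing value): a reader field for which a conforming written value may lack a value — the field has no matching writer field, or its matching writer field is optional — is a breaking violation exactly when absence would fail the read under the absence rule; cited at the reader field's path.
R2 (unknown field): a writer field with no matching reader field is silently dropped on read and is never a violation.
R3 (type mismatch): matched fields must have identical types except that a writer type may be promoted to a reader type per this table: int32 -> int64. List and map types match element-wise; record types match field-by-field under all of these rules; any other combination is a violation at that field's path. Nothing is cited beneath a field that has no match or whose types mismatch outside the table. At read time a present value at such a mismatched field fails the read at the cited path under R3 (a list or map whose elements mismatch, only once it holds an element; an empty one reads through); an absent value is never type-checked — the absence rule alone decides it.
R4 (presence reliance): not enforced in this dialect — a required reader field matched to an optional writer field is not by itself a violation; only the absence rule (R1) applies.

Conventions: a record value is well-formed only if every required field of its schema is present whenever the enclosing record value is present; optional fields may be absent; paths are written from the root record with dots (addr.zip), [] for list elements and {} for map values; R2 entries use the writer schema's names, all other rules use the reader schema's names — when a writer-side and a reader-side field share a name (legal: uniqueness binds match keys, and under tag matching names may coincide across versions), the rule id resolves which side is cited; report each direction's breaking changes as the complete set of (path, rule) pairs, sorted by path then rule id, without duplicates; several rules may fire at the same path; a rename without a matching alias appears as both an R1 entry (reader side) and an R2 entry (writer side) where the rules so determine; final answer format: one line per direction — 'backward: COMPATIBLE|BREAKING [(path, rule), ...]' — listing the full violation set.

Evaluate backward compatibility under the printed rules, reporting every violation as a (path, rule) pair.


backward: COMPATIBLE []

each type pair in Order: writer, then reader
backward pass over Order, reader schema v2, writer schema v1:
  attrs <- attrs (list<int32> -> list<int32>, writer required)
  active: no writer-side match
  score <- score (float64 -> float64, writer required)
  height: no writer-side match
  latitude <- latitude (float32 -> float32, writer required)
  blob <- blob (bytes -> bytes, writer optional)
  writer verified: unknown to reader
  => backward verdict for Order: COMPATIBLE, no violations
ruling out the remaining Order differences:
  added field height to record Order: required float32, tag 27, default 0.25 (in v2 it sits immediately before latitude) -> fires no rule on Order, leaving the asked answer as it is
  field score in record Order: required changed to optional -> its effect on Order is confined to the forward direction, not asked
  renamed field verified to active in record Order (alias verified declared on the renamed field) -> fires no rule on Order, leaving the asked answer as it is
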